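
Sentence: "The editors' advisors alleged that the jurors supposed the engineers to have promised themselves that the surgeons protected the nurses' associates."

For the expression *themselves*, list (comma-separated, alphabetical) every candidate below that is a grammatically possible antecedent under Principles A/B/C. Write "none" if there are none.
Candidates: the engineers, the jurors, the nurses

the engineers

*themselves* is a reflexive; Principle A requires it to be bound within its binding domain — the clause headed by 'promised'.
— the engineers: subject of the clause headed by 'promised'; c-commands the reflexive within its binding domain — allowed (Principle A).
— the jurors: subject of the clause headed by 'supposed'; c-commands the reflexive but lies outside its binding domain — cannot bind it (Principle A).
— the nurses: possessor inside the object DP of the clause headed by 'protected'; does not c-command the reflexive — cannot bind it (Principle A).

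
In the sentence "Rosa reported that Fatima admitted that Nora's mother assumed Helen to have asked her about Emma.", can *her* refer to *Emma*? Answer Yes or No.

No

*her* is a pronoun; Principle B requires it to be free in its binding domain — the clause headed by 'asked'.
— Emma: second object of the clause headed by 'asked'; is c-commanded by the pronoun; coreference would bind this R-expression — blocked (Principle C).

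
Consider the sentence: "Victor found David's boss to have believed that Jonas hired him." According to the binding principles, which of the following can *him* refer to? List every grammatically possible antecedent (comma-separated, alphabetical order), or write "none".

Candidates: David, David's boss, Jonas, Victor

David, David's boss, Victor

*him* is a pronoun; Principle B requires it to be free in its binding domain — the clause headed by 'hired'.
— David: possessor inside the subject DP of the clause headed by 'believed'; does not c-command the pronoun — Principle B does not apply; allowed.
— David's boss: subject of the clause headed by 'believed'; c-commands the pronoun but lies outside its binding domain — allowed.
— Jonas: subject of the clause headed by 'hired'; c-commands the pronoun within its binding domain — blocked (Principle B).
— Victor: subject of the matrix clause; c-commands the pronoun but lies outside its binding domain — allowed.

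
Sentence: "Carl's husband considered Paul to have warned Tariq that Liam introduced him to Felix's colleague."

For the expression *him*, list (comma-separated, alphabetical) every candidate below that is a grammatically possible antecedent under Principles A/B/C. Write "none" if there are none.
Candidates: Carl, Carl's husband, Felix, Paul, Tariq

*him* is a pronoun; Principle B requires it to be free in its binding domain — the clause headed by 'introduced'.
— Carl: possessor inside the subject DP of the matrix clause; does not c-command the pronoun — Principle B does not apply; allowed.
— Carl's husband: subject of the matrix clause; c-commands the pronoun but lies outside its binding domain — allowed.
— Felix: possessor inside the second object DP of the clause headed by 'introduced'; is c-commanded by the pronoun; coreference would bind this R-expression — blocked (Principle C).
— Paul: subject of the clause headed by 'warned'; c-commands the pronoun but lies outside its binding domain — allowed.
— Tariq: object of the clause headed by 'warned'; c-commands the pronoun but lies outside its binding domain — allowed.

Carl, Carl's husband, Paul, Tariq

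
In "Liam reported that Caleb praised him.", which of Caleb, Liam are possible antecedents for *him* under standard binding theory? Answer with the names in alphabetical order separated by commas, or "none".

Liam

*him* is a pronoun; Principle B requires it to be free in its binding domain — the clause headed by 'praised'.
— Caleb: subject of the clause headed by 'praised'; c-commands the pronoun within its binding domain — blocked (Principle B).
— Liam: subject of the matrix clause; c-commands the pronoun but lies outside its binding domain — allowed.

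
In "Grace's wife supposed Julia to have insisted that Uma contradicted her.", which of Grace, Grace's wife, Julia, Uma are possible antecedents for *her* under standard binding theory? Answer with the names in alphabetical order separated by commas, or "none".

*her* is a pronoun; Principle B requires it to be free in its binding domain — the clause headed by 'contradicted'.
— Grace: possessor inside the subject DP of the matrix clause; does not c-command the pronoun — Principle B does not apply; allowed.
— Grace's wife: subject of the matrix clause; c-commands the pronoun but lies outside its binding domain — allowed.
— Julia: subject of the clause headed by 'insisted'; c-commands the pronoun but lies outside its binding domain — allowed.
— Uma: subject of the clause headed by 'contradicted'; c-commands the pronoun within its binding domain — blocked (Principle B).

Grace, Grace's wife, Julia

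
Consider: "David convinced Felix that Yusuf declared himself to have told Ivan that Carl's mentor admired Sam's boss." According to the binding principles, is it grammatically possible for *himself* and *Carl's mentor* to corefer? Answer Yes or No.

No

*himself* is a reflexive; Principle A requires it to be bound within its binding domain — the clause headed by 'declared'.
— Carl's mentor: subject of the clause headed by 'admired'; does not c-command the reflexive — cannot bind it (Principle A).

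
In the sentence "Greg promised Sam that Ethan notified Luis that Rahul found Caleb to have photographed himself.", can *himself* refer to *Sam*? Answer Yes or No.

*himself* is a reflexive; Principle A requires it to be bound within its binding domain — the clause headed by 'photographed'.
— Sam: object of the matrix clause; c-commands the reflexive but lies outside its binding domain — cannot bind it (Principle A).

No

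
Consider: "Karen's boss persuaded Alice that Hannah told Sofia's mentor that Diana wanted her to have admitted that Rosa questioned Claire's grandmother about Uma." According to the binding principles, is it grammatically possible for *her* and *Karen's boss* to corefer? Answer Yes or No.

*her* is a pronoun; Principle B requires it to be free in its binding domain — the clause headed by 'wanted'.
— Karen's boss: subject of the matrix clause; c-commands the pronoun but lies outside its binding domain — allowed.

Yes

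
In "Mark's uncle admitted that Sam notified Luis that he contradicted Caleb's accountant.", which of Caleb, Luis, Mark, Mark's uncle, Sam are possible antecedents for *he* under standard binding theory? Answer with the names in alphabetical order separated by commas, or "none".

*he* is a pronoun; Principle B requires it to be free in its binding domain — the clause headed by 'contradicted'.
— Caleb: possessor inside the object DP of the clause headed by 'contradicted'; is c-commanded by the pronoun; coreference would bind this R-expression — blocked (Principle C).
— Luis: object of the clause headed by 'notified'; c-commands the pronoun but lies outside its binding domain — allowed.
— Mark: possessor inside the subject DP of the matrix clause; does not c-command the pronoun — Principle B does not apply; allowed.
— Mark's uncle: subject of the matrix clause; c-commands the pronoun but lies outside its binding domain — allowed.
— Sam: subject of the clause headed by 'notified'; c-commands the pronoun but lies outside its binding domain — allowed.

Luis, Mark, Mark's uncle, Sam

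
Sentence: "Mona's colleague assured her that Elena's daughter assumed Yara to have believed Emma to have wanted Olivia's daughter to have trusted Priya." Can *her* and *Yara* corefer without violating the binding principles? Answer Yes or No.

No

*Yara* is an R-expression; Principle C requires it to be free (not bound by any c-commanding expression).
— her: object of the matrix clause; the pronoun c-commands the R-expression — coreference blocked (Principle C).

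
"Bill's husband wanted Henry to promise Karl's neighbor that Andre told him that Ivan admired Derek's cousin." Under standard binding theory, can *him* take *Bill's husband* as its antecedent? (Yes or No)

Yes

*him* is a pronoun; Principle B requires it to be free in its binding domain — the clause headed by 'told'.
— Bill's husband: subject of the matrix clause; c-commands the pronoun but lies outside its binding domain — allowed.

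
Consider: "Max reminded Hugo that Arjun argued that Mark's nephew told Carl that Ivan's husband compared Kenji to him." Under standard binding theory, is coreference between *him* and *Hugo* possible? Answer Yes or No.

Yes

*Hugo* is an R-expression; Principle C requires it to be free (not bound by any c-commanding expression).
— him: second object of the clause headed by 'compared'; the pronoun does not c-command the R-expression — coreference allowed.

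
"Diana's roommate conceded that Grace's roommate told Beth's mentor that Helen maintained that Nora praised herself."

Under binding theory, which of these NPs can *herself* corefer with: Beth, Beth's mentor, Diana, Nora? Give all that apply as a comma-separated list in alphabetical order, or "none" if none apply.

Nora

*herself* is a reflexive; Principle A requires it to be bound within its binding domain — the clause headed by 'praised'.
— Beth: possessor inside the object DP of the clause headed by 'told'; does not c-command the reflexive — cannot bind it (Principle A).
— Beth's mentor: object of the clause headed by 'told'; c-commands the reflexive but lies outside its binding domain — cannot bind it (Principle A).
— Diana: possessor inside the subject DP of the matrix clause; does not c-command the reflexive — cannot bind it (Principle A).
— Nora: subject of the clause headed by 'praised'; c-commands the reflexive within its binding domain — allowed (Principle A).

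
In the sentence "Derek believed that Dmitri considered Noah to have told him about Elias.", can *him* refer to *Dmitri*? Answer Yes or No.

*him* is a pronoun; Principle B requires it to be free in its binding domain — the clause headed by 'told'.
— Dmitri: subject of the clause headed by 'considered'; c-commands the pronoun but lies outside its binding domain — allowed.

Yes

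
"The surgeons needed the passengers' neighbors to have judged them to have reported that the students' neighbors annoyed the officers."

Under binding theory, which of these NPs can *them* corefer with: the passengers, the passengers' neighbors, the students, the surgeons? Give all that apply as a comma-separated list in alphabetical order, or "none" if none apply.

the passengers, the surgeons

*them* is a pronoun; Principle B requires it to be free in its binding domain — the clause headed by 'judged'.
— the passengers: possessor inside the subject DP of the clause headed by 'judged'; does not c-command the pronoun — Principle B does not apply; allowed.
— the passengers' neighbors: subject of the clause headed by 'judged'; c-commands the pronoun within its binding domain — blocked (Principle B).
— the students: possessor inside the subject DP of the clause headed by 'annoyed'; is c-commanded by the pronoun; coreference would bind this R-expression — blocked (Principle C).
— the surgeons: subject of the matrix clause; c-commands the pronoun but lies outside its binding domain — allowed.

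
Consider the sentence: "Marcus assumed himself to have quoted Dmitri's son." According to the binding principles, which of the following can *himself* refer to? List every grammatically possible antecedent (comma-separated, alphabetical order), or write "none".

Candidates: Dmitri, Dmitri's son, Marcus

Marcus

*himself* is a reflexive; Principle A requires it to be bound within its binding domain — the matrix clause.
— Dmitri: possessor inside the object DP of the clause headed by 'quoted'; does not c-command the reflexive — cannot bind it (Principle A).
— Dmitri's son: object of the clause headed by 'quoted'; does not c-command the reflexive — cannot bind it (Principle A).
— Marcus: subject of the matrix clause; c-commands the reflexive within its binding domain — allowed (Principle A).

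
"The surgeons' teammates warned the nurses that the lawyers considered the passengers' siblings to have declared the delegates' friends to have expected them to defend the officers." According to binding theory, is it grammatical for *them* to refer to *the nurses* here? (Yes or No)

*the nurses* is an R-expression; Principle C requires it to be free (not bound by any c-commanding expression).
— them: subject of the clause headed by 'defend'; the pronoun does not c-command the R-expression — coreference allowed.

Yes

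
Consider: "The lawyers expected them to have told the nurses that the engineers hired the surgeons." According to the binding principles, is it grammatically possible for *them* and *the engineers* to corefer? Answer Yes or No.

*them* is a pronoun; Principle B requires it to be free in its binding domain — the matrix clause.
— the engineers: subject of the clause headed by 'hired'; is c-commanded by the pronoun; coreference would bind this R-expression — blocked (Principle C).

No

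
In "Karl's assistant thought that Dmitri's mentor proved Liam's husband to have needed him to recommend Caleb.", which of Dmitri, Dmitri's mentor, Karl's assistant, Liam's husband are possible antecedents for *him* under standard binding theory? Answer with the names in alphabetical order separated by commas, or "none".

*him* is a pronoun; Principle B requires it to be free in its binding domain — the clause headed by 'needed'.
— Dmitri: possessor inside the subject DP of the clause headed by 'proved'; does not c-command the pronoun — Principle B does not apply; allowed.
— Dmitri's mentor: subject of the clause headed by 'proved'; c-commands the pronoun but lies outside its binding domain — allowed.
— Karl's assistant: subject of the matrix clause; c-commands the pronoun but lies outside its binding domain — allowed.
— Liam's husband: subject of the clause headed by 'needed'; c-commands the pronoun within its binding domain — blocked (Principle B).

Dmitri, Dmitri's mentor, Karl's assistant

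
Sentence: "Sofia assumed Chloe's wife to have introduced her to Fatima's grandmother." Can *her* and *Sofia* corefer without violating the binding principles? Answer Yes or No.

*Sofia* is an R-expression; Principle C requires it to be free (not bound by any c-commanding expression).
— her: object of the clause headed by 'introduced'; the pronoun does not c-command the R-expression — coreference allowed.

Yes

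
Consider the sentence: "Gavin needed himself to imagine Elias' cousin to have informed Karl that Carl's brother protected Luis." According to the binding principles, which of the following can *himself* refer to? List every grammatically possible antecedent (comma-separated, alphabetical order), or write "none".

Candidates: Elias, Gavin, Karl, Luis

Gavin

*himself* is a reflexive; Principle A requires it to be bound within its binding domain — the matrix clause.
— Elias: possessor inside the subject DP of the clause headed by 'informed'; does not c-command the reflexive — cannot bind it (Principle A).
— Gavin: subject of the matrix clause; c-commands the reflexive within its binding domain — allowed (Principle A).
— Karl: object of the clause headed by 'informed'; does not c-command the reflexive — cannot bind it (Principle A).
— Luis: object of the clause headed by 'protected'; does not c-command the reflexive — cannot bind it (Principle A).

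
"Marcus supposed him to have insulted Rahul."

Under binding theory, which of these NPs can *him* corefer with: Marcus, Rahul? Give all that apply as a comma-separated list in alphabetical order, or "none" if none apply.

*him* is a pronoun; Principle B requires it to be free in its binding domain — the matrix clause.
— Marcus: subject of the matrix clause; c-commands the pronoun within its binding domain — blocked (Principle B).
— Rahul: object of the clause headed by 'insulted'; is c-commanded by the pronoun; coreference would bind this R-expression — blocked (Principle C).

none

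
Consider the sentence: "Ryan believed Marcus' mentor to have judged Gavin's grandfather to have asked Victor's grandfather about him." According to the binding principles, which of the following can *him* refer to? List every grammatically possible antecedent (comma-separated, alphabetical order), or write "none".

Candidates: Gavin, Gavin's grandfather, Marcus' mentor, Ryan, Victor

*him* is a pronoun; Principle B requires it to be free in its binding domain — the clause headed by 'asked'.
— Gavin: possessor inside the subject DP of the clause headed by 'asked'; does not c-command the pronoun — Principle B does not apply; allowed.
— Gavin's grandfather: subject of the clause headed by 'asked'; c-commands the pronoun within its binding domain — blocked (Principle B).
— Marcus' mentor: subject of the clause headed by 'judged'; c-commands the pronoun but lies outside its binding domain — allowed.
— Ryan: subject of the matrix clause; c-commands the pronoun but lies outside its binding domain — allowed.
— Victor: possessor inside the object DP of the clause headed by 'asked'; does not c-command the pronoun — Principle B does not apply; allowed.

Gavin, Marcus' mentor, Ryan, Victor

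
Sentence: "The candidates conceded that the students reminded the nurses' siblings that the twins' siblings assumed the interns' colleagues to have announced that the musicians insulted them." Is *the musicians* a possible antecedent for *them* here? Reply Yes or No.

No

*them* is a pronoun; Principle B requires it to be free in its binding domain — the clause headed by 'insulted'.
— the musicians: subject of the clause headed by 'insulted'; c-commands the pronoun within its binding domain — blocked (Principle B).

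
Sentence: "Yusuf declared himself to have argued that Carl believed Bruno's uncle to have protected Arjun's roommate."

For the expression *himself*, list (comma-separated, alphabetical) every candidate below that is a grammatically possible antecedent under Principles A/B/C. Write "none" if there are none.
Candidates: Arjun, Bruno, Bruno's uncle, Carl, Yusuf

Yusuf

*himself* is a reflexive; Principle A requires it to be bound within its binding domain — the matrix clause.
— Arjun: possessor inside the object DP of the clause headed by 'protected'; does not c-command the reflexive — cannot bind it (Principle A).
— Bruno: possessor inside the subject DP of the clause headed by 'protected'; does not c-command the reflexive — cannot bind it (Principle A).
— Bruno's uncle: subject of the clause headed by 'protected'; does not c-command the reflexive — cannot bind it (Principle A).
— Carl: subject of the clause headed by 'believed'; does not c-command the reflexive — cannot bind it (Principle A).
— Yusuf: subject of the matrix clause; c-commands the reflexive within its binding domain — allowed (Principle A).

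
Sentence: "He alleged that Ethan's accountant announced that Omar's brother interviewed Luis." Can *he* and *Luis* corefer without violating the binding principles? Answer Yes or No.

*Luis* is an R-expression; Principle C requires it to be free (not bound by any c-commanding expression).
— he: subject of the matrix clause; the pronoun c-commands the R-expression — coreference blocked (Principle C).

No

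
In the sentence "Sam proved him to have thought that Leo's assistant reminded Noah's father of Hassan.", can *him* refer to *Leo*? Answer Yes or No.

No

*him* is a pronoun; Principle B requires it to be free in its binding domain — the matrix clause.
— Leo: possessor inside the subject DP of the clause headed by 'reminded'; is c-commanded by the pronoun; coreference would bind this R-expression — blocked (Principle C).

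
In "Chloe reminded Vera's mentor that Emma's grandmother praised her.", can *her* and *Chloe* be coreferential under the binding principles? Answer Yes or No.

*Chloe* is an R-expression; Principle C requires it to be free (not bound by any c-commanding expression).
— her: object of the clause headed by 'praised'; the pronoun does not c-command the R-expression — coreference allowed.

Yes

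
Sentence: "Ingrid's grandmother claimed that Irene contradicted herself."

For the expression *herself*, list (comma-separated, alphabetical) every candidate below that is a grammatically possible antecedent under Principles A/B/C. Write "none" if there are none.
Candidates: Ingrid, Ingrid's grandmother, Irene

Irene

*herself* is a reflexive; Principle A requires it to be bound within its binding domain — the clause headed by 'contradicted'.
— Ingrid: possessor inside the subject DP of the matrix clause; does not c-command the reflexive — cannot bind it (Principle A).
— Ingrid's grandmother: subject of the matrix clause; c-commands the reflexive but lies outside its binding domain — cannot bind it (Principle A).
— Irene: subject of the clause headed by 'contradicted'; c-commands the reflexive within its binding domain — allowed (Principle A).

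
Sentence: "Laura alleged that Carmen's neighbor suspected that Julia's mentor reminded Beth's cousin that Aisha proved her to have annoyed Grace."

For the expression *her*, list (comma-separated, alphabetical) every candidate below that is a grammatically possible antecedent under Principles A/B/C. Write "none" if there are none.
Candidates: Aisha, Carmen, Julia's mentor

*her* is a pronoun; Principle B requires it to be free in its binding domain — the clause headed by 'proved'.
— Aisha: subject of the clause headed by 'proved'; c-commands the pronoun within its binding domain — blocked (Principle B).
— Carmen: possessor inside the subject DP of the clause headed by 'suspected'; does not c-command the pronoun — Principle B does not apply; allowed.
— Julia's mentor: subject of the clause headed by 'reminded'; c-commands the pronoun but lies outside its binding domain — allowed.

Carmen, Julia's mentor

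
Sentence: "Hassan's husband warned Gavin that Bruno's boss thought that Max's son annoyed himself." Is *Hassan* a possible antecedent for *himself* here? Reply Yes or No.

No

*himself* is a reflexive; Principle A requires it to be bound within its binding domain — the clause headed by 'annoyed'.
— Hassan: possessor inside the subject DP of the matrix clause; does not c-command the reflexive — cannot bind it (Principle A).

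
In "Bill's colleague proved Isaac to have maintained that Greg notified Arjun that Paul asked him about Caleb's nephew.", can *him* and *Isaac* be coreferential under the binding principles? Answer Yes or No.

Yes

*Isaac* is an R-expression; Principle C requires it to be free (not bound by any c-commanding expression).
— him: object of the clause headed by 'asked'; the pronoun does not c-command the R-expression — coreference allowed.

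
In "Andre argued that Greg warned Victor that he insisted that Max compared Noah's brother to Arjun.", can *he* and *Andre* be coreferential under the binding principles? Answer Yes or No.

*Andre* is an R-expression; Principle C requires it to be free (not bound by any c-commanding expression).
— he: subject of the clause headed by 'insisted'; the pronoun does not c-command the R-expression — coreference allowed.

Yes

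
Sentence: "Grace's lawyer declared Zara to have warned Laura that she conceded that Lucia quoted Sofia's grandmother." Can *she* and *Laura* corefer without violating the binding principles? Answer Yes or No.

Yes

*Laura* is an R-expression; Principle C requires it to be free (not bound by any c-commanding expression).
— she: subject of the clause headed by 'conceded'; the pronoun does not c-command the R-expression — coreference allowed.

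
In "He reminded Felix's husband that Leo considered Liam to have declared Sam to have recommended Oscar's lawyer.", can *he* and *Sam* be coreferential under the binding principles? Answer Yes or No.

*Sam* is an R-expression; Principle C requires it to be free (not bound by any c-commanding expression).
— he: subject of the matrix clause; the pronoun c-commands the R-expression — coreference blocked (Principle C).

No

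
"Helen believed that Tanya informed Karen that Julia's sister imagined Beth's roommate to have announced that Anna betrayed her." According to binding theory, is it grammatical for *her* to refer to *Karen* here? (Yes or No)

Yes

*Karen* is an R-expression; Principle C requires it to be free (not bound by any c-commanding expression).
— her: object of the clause headed by 'betrayed'; the pronoun does not c-command the R-expression — coreference allowed.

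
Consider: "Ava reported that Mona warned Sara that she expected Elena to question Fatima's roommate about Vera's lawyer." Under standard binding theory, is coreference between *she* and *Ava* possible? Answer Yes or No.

Yes

*Ava* is an R-expression; Principle C requires it to be free (not bound by any c-commanding expression).
— she: subject of the clause headed by 'expected'; the pronoun does not c-command the R-expression — coreference allowed.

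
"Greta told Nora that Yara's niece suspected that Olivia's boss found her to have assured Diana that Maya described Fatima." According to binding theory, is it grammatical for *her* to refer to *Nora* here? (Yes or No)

Yes

*Nora* is an R-expression; Principle C requires it to be free (not bound by any c-commanding expression).
— her: subject of the clause headed by 'assured'; the pronoun does not c-command the R-expression — coreference allowed.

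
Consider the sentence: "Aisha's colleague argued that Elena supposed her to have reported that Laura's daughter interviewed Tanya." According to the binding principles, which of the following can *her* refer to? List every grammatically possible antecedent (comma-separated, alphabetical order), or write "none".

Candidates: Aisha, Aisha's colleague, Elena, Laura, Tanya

Aisha, Aisha's colleague

*her* is a pronoun; Principle B requires it to be free in its binding domain — the clause headed by 'supposed'.
— Aisha: possessor inside the subject DP of the matrix clause; does not c-command the pronoun — Principle B does not apply; allowed.
— Aisha's colleague: subject of the matrix clause; c-commands the pronoun but lies outside its binding domain — allowed.
— Elena: subject of the clause headed by 'supposed'; c-commands the pronoun within its binding domain — blocked (Principle B).
— Laura: possessor inside the subject DP of the clause headed by 'interviewed'; is c-commanded by the pronoun; coreference would bind this R-expression — blocked (Principle C).
— Tanya: object of the clause headed by 'interviewed'; is c-commanded by the pronoun; coreference would bind this R-expression — blocked (Principle C).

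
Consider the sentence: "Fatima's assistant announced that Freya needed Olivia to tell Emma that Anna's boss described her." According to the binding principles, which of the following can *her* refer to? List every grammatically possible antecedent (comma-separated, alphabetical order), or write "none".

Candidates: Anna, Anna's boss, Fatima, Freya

*her* is a pronoun; Principle B requires it to be free in its binding domain — the clause headed by 'described'.
— Anna: possessor inside the subject DP of the clause headed by 'described'; does not c-command the pronoun — Principle B does not apply; allowed.
— Anna's boss: subject of the clause headed by 'described'; c-commands the pronoun within its binding domain — blocked (Principle B).
— Fatima: possessor inside the subject DP of the matrix clause; does not c-command the pronoun — Principle B does not apply; allowed.
— Freya: subject of the clause headed by 'needed'; c-commands the pronoun but lies outside its binding domain — allowed.

Anna, Fatima, Freya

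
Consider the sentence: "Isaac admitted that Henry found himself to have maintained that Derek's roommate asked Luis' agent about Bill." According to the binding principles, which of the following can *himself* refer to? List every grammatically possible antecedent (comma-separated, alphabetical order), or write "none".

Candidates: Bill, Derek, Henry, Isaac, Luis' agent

Henry

*himself* is a reflexive; Principle A requires it to be bound within its binding domain — the clause headed by 'found'.
— Bill: second object of the clause headed by 'asked'; does not c-command the reflexive — cannot bind it (Principle A).
— Derek: possessor inside the subject DP of the clause headed by 'asked'; does not c-command the reflexive — cannot bind it (Principle A).
— Henry: subject of the clause headed by 'found'; c-commands the reflexive within its binding domain — allowed (Principle A).
— Isaac: subject of the matrix clause; c-commands the reflexive but lies outside its binding domain — cannot bind it (Principle A).
— Luis' agent: object of the clause headed by 'asked'; does not c-command the reflexive — cannot bind it (Principle A).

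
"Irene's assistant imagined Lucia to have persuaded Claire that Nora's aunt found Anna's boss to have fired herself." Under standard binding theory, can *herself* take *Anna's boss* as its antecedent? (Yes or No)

*herself* is a reflexive; Principle A requires it to be bound within its binding domain — the clause headed by 'fired'.
— Anna's boss: subject of the clause headed by 'fired'; c-commands the reflexive within its binding domain — allowed (Principle A).

Yes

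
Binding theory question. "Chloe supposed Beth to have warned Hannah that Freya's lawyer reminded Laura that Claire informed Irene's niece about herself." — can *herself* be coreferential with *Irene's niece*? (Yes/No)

*herself* is a reflexive; Principle A requires it to be bound within its binding domain — the clause headed by 'informed'.
— Irene's niece: object of the clause headed by 'informed'; c-commands the reflexive within its binding domain — allowed (Principle A).

Yes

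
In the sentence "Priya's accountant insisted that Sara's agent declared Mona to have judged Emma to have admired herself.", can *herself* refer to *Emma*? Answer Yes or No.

Yes

*herself* is a reflexive; Principle A requires it to be bound within its binding domain — the clause headed by 'admired'.
— Emma: subject of the clause headed by 'admired'; c-commands the reflexive within its binding domain — allowed (Principle A).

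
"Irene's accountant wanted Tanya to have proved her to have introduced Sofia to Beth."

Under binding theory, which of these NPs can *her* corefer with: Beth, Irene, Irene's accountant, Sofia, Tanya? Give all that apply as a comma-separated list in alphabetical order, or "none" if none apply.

Irene, Irene's accountant

*her* is a pronoun; Principle B requires it to be free in its binding domain — the clause headed by 'proved'.
— Beth: second object of the clause headed by 'introduced'; is c-commanded by the pronoun; coreference would bind this R-expression — blocked (Principle C).
— Irene: possessor inside the subject DP of the matrix clause; does not c-command the pronoun — Principle B does not apply; allowed.
— Irene's accountant: subject of the matrix clause; c-commands the pronoun but lies outside its binding domain — allowed.
— Sofia: object of the clause headed by 'introduced'; is c-commanded by the pronoun; coreference would bind this R-expression — blocked (Principle C).
— Tanya: subject of the clause headed by 'proved'; c-commands the pronoun within its binding domain — blocked (Principle B).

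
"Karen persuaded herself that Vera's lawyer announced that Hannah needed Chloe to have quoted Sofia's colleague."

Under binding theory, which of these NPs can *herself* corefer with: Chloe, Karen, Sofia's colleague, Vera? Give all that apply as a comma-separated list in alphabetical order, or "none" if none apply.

Karen

*herself* is a reflexive; Principle A requires it to be bound within its binding domain — the matrix clause.
— Chloe: subject of the clause headed by 'quoted'; does not c-command the reflexive — cannot bind it (Principle A).
— Karen: subject of the matrix clause; c-commands the reflexive within its binding domain — allowed (Principle A).
— Sofia's colleague: object of the clause headed by 'quoted'; does not c-command the reflexive — cannot bind it (Principle A).
— Vera: possessor inside the subject DP of the clause headed by 'announced'; does not c-command the reflexive — cannot bind it (Principle A).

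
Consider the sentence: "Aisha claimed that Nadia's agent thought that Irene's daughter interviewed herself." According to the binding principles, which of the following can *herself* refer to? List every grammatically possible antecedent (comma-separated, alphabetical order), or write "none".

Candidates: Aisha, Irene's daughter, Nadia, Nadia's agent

*herself* is a reflexive; Principle A requires it to be bound within its binding domain — the clause headed by 'interviewed'.
— Aisha: subject of the matrix clause; c-commands the reflexive but lies outside its binding domain — cannot bind it (Principle A).
— Irene's daughter: subject of the clause headed by 'interviewed'; c-commands the reflexive within its binding domain — allowed (Principle A).
— Nadia: possessor inside the subject DP of the clause headed by 'thought'; does not c-command the reflexive — cannot bind it (Principle A).
— Nadia's agent: subject of the clause headed by 'thought'; c-commands the reflexive but lies outside its binding domain — cannot bind it (Principle A).

Irene's daughter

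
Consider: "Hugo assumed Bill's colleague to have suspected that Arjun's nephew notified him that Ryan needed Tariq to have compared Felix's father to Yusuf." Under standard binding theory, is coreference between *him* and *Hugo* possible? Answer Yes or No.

Yes

*Hugo* is an R-expression; Principle C requires it to be free (not bound by any c-commanding expression).
— him: object of the clause headed by 'notified'; the pronoun does not c-command the R-expression — coreference allowed.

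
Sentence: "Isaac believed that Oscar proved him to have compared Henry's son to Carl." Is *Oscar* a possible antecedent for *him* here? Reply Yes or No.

*him* is a pronoun; Principle B requires it to be free in its binding domain — the clause headed by 'proved'.
— Oscar: subject of the clause headed by 'proved'; c-commands the pronoun within its binding domain — blocked (Principle B).

No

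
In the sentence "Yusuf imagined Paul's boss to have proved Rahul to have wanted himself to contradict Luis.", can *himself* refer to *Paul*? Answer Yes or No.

*himself* is a reflexive; Principle A requires it to be bound within its binding domain — the clause headed by 'wanted'.
— Paul: possessor inside the subject DP of the clause headed by 'proved'; does not c-command the reflexive — cannot bind it (Principle A).

No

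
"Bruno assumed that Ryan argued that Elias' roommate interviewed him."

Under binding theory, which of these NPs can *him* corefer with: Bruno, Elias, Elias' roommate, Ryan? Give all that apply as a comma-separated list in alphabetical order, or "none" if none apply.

Bruno, Elias, Ryan

*him* is a pronoun; Principle B requires it to be free in its binding domain — the clause headed by 'interviewed'.
— Bruno: subject of the matrix clause; c-commands the pronoun but lies outside its binding domain — allowed.
— Elias: possessor inside the subject DP of the clause headed by 'interviewed'; does not c-command the pronoun — Principle B does not apply; allowed.
— Elias' roommate: subject of the clause headed by 'interviewed'; c-commands the pronoun within its binding domain — blocked (Principle B).
— Ryan: subject of the clause headed by 'argued'; c-commands the pronoun but lies outside its binding domain — allowed.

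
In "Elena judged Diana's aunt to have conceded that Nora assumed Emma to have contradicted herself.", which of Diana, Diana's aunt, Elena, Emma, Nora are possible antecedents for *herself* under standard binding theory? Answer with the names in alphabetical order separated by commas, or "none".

*herself* is a reflexive; Principle A requires it to be bound within its binding domain — the clause headed by 'contradicted'.
— Diana: possessor inside the subject DP of the clause headed by 'conceded'; does not c-command the reflexive — cannot bind it (Principle A).
— Diana's aunt: subject of the clause headed by 'conceded'; c-commands the reflexive but lies outside its binding domain — cannot bind it (Principle A).
— Elena: subject of the matrix clause; c-commands the reflexive but lies outside its binding domain — cannot bind it (Principle A).
— Emma: subject of the clause headed by 'contradicted'; c-commands the reflexive within its binding domain — allowed (Principle A).
— Nora: subject of the clause headed by 'assumed'; c-commands the reflexive but lies outside its binding domain — cannot bind it (Principle A).

Emma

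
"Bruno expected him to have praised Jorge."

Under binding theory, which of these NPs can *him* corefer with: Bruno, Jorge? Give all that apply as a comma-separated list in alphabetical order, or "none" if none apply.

none

*him* is a pronoun; Principle B requires it to be free in its binding domain — the matrix clause.
— Bruno: subject of the matrix clause; c-commands the pronoun within its binding domain — blocked (Principle B).
— Jorge: object of the clause headed by 'praised'; is c-commanded by the pronoun; coreference would bind this R-expression — blocked (Principle C).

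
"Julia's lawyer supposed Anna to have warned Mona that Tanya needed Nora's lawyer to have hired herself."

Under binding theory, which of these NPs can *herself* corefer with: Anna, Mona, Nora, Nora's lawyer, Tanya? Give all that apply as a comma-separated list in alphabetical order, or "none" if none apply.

Nora's lawyer

*herself* is a reflexive; Principle A requires it to be bound within its binding domain — the clause headed by 'hired'.
— Anna: subject of the clause headed by 'warned'; c-commands the reflexive but lies outside its binding domain — cannot bind it (Principle A).
— Mona: object of the clause headed by 'warned'; c-commands the reflexive but lies outside its binding domain — cannot bind it (Principle A).
— Nora: possessor inside the subject DP of the clause headed by 'hired'; does not c-command the reflexive — cannot bind it (Principle A).
— Nora's lawyer: subject of the clause headed by 'hired'; c-commands the reflexive within its binding domain — allowed (Principle A).
— Tanya: subject of the clause headed by 'needed'; c-commands the reflexive but lies outside its binding domain — cannot bind it (Principle A).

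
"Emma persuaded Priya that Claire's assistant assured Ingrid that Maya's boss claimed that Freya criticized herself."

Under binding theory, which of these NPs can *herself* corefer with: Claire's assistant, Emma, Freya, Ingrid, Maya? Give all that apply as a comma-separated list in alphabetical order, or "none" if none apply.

*herself* is a reflexive; Principle A requires it to be bound within its binding domain — the clause headed by 'criticized'.
— Claire's assistant: subject of the clause headed by 'assured'; c-commands the reflexive but lies outside its binding domain — cannot bind it (Principle A).
— Emma: subject of the matrix clause; c-commands the reflexive but lies outside its binding domain — cannot bind it (Principle A).
— Freya: subject of the clause headed by 'criticized'; c-commands the reflexive within its binding domain — allowed (Principle A).
— Ingrid: object of the clause headed by 'assured'; c-commands the reflexive but lies outside its binding domain — cannot bind it (Principle A).
— Maya: possessor inside the subject DP of the clause headed by 'claimed'; does not c-command the reflexive — cannot bind it (Principle A).

Freya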